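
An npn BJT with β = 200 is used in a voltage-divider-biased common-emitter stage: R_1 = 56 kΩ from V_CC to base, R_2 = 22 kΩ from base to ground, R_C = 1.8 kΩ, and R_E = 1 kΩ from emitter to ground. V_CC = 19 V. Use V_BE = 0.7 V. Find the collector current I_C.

Thevenize the base divider: V_Th = V_CC·R_2/(R_1+R_2) = 19×22/78 = 5.36 V, R_Th = R_1‖R_2 = 15.8 kΩ.
Base-emitter loop: V_Th = I_B·R_Th + V_BE + (β+1)I_B·R_E, so I_B = (5.36 − 0.7) / (15.8 + 201×1) = 0.0215 mA.
I_C = β·I_B = 200×0.0215 = 4.3 mA, and I_E = (β+1)I_B = 4.32 mA.
V_CE = V_CC − I_C·R_C − I_E·R_E = 19 − 4.3×1.8 − 4.32×1 = 6.94 V.
V_CE = 6.94 V > 0.2 V confirms active-region operation.

I_C ≈ 4.3 mA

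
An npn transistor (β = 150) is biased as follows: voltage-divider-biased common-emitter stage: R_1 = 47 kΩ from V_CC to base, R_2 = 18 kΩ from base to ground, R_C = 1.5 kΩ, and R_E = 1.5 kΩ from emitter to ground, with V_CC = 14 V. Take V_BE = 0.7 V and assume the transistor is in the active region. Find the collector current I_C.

I_C ≈ 2 mA

Thevenize the base divider: V_Th = V_CC·R_2/(R_1+R_2) = 14×18/65 = 3.88 V, R_Th = R_1‖R_2 = 13 kΩ.
Base-emitter loop: V_Th = I_B·R_Th + V_BE + (β+1)I_B·R_E, so I_B = (3.88 − 0.7) / (13 + 151×1.5) = 0.0133 mA.
I_C = β·I_B = 150×0.0133 = 1.99 mA, and I_E = (β+1)I_B = 2 mA.
V_CE = V_CC − I_C·R_C − I_E·R_E = 14 − 1.99×1.5 − 2×1.5 = 8.01 V.
V_CE = 8.01 V > 0.2 V confirms active-region operation.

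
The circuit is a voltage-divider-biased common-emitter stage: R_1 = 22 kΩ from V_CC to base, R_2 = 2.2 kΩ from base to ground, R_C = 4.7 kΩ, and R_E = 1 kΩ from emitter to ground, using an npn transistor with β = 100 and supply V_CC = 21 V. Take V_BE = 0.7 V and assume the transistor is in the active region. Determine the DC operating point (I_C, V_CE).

I_C ≈ 1.2 mA, V_CE ≈ 14 V

Thevenize the base divider: V_Th = V_CC·R_2/(R_1+R_2) = 21×2.2/24.2 = 1.91 V, R_Th = R_1‖R_2 = 2 kΩ.
Base-emitter loop: V_Th = I_B·R_Th + V_BE + (β+1)I_B·R_E, so I_B = (1.91 − 0.7) / (2 + 101×1) = 0.0117 mA.
I_C = β·I_B = 100×0.0117 = 1.17 mA, and I_E = (β+1)I_B = 1.19 mA.
V_CE = V_CC − I_C·R_C − I_E·R_E = 21 − 1.17×4.7 − 1.19×1 = 14.3 V.
V_CE = 14.3 V > 0.2 V confirms active-region operation.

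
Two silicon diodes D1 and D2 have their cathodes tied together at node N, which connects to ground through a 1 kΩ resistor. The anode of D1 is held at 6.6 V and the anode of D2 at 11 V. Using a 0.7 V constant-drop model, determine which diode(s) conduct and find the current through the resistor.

Only D2 conducts; I_R ≈ 10 mA

Assume both conduct. Then node N would need to be at both 6.6−0.7 = 5.9 V and 11−0.7 = 10.3 V, which is impossible.
Assume only D2 conducts: V_N = 11 − 0.7 = 10.3 V, so I_R = 10.3/1 = 10.3 mA.
Check D1: its anode-to-cathode voltage is 6.6 − 10.3 = -3.7 V < 0.7 V, so it is off. The assumption is consistent.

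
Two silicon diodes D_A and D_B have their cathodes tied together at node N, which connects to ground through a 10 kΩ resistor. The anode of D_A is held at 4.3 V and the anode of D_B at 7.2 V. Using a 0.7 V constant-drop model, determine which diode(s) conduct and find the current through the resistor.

Only D_B conducts; I_R ≈ 0.65 mA

Assume both conduct. Then node N would need to be at both 4.3−0.7 = 3.6 V and 7.2−0.7 = 6.5 V, which is impossible.
Assume only D_B conducts: V_N = 7.2 − 0.7 = 6.5 V, so I_R = 6.5/10 = 0.65 mA.
Check D_A: its anode-to-cathode voltage is 4.3 − 6.5 = -2.2 V < 0.7 V, so it is off. The assumption is consistent.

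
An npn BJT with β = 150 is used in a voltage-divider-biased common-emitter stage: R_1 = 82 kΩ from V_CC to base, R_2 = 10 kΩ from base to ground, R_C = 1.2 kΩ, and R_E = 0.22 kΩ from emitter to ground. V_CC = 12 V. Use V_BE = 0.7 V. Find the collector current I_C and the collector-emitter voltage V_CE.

Thevenize the base divider: V_Th = V_CC·R_2/(R_1+R_2) = 12×10/92 = 1.3 V, R_Th = R_1‖R_2 = 8.91 kΩ.
Base-emitter loop: V_Th = I_B·R_Th + V_BE + (β+1)I_B·R_E, so I_B = (1.3 − 0.7) / (8.91 + 151×0.22) = 0.0143 mA.
I_C = β·I_B = 150×0.0143 = 2.15 mA, and I_E = (β+1)I_B = 2.17 mA.
V_CE = V_CC − I_C·R_C − I_E·R_E = 12 − 2.15×1.2 − 2.17×0.22 = 8.94 V.
V_CE = 8.94 V > 0.2 V confirms active-region operation.

I_C ≈ 2.2 mA, V_CE ≈ 8.9 V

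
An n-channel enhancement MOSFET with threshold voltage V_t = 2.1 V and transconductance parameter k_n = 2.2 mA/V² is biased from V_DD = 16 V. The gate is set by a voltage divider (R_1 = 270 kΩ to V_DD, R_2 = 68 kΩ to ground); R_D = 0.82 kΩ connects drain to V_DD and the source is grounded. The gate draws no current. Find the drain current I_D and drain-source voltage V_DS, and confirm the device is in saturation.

I_D ≈ 1.4 mA, V_DS ≈ 15 V

V_G = V_DD·R_2/(R_1+R_2) = 16×68/338 = 3.22 V. With the source grounded, V_GS = V_G = 3.22 V.
Assume saturation: I_D = (k_n/2)(V_GS − V_t)² = (2.2/2)×(3.22 − 2.1)² = 1.1×1.12² = 1.38 mA.
V_DS = V_DD − I_D·R_D = 16 − 1.38×0.82 = 14.9 V.
Saturation requires V_DS ≥ V_GS − V_t = 1.12 V; 14.9 ≥ 1.12 ✓.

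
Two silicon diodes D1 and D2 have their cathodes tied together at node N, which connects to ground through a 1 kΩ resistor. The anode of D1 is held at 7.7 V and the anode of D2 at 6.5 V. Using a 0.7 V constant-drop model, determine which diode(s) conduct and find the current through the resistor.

Only D1 conducts; I_R ≈ 7 mA

Assume both conduct. Then node N would need to be at both 7.7−0.7 = 7 V and 6.5−0.7 = 5.8 V, which is impossible.
Assume only D1 conducts: V_N = 7.7 − 0.7 = 7 V, so I_R = 7/1 = 7 mA.
Check D2: its anode-to-cathode voltage is 6.5 − 7 = -0.5 V < 0.7 V, so it is off. The assumption is consistent.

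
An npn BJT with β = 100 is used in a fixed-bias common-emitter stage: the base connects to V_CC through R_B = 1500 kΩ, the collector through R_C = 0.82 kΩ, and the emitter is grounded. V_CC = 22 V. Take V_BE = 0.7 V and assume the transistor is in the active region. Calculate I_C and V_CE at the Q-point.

I_C ≈ 1.4 mA, V_CE ≈ 21 V

Base loop: V_CC = I_B·R_B + V_BE, so I_B = (22 − 0.7)/1500 kΩ = 0.0142 mA.
In the active region I_C = β·I_B = 100 × 0.0142 = 1.42 mA.
Collector loop: V_CE = V_CC − I_C·R_C = 22 − 1.42×0.82 = 20.8 V.
Since V_CE = 20.8 V > V_CE(sat) ≈ 0.2 V, the transistor is in the active region as assumed.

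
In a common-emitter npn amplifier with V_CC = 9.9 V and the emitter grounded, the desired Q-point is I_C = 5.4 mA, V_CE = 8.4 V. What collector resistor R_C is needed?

R_C ≈ 0.28 kΩ

Collector loop: V_CC = I_C·R_C + V_CE.
R_C = (V_CC − V_CE)/I_C = (9.9 − 8.4)/5.4 = 0.278 kΩ.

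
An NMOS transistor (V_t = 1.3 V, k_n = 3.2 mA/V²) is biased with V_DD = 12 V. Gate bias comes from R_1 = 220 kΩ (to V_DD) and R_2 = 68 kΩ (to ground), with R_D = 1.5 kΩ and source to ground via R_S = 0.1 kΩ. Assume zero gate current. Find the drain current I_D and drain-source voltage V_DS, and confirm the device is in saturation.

I_D ≈ 2.6 mA, V_DS ≈ 7.8 V

V_G = V_DD·R_2/(R_1+R_2) = 12×68/288 = 2.83 V.
Assume saturation: I_D = (k_n/2)(V_GS − V_t)² with V_GS = V_G − I_D·R_S = 2.83 − 0.1·I_D.
Substituting gives 0.016·I_D² − 1.49·I_D + 3.76 = 0, with roots I_D = 2.6 or 90.6 mA.
The root I_D = 90.6 mA gives V_GS = -6.22 V ≤ V_t, so take I_D = 2.6 mA.
Then V_GS = 2.57 V and V_DS = V_DD − I_D(R_D+R_S) = 12 − 2.6×1.6 = 7.85 V.
Saturation requires V_DS ≥ V_GS − V_t = 1.27 V; 7.85 ≥ 1.27 ✓.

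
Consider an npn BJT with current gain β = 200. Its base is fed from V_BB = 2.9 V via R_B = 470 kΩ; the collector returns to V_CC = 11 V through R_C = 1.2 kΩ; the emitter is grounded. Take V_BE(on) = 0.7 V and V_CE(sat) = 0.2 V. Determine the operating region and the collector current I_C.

active; I_C ≈ 0.94 mA

Assume active. Base-emitter loop: I_B = (V_BB − V_BE)/R_B = (2.9 − 0.7)/470 = 0.00468 mA.
I_C = β·I_B = 200×0.00468 = 0.936 mA.
V_CE = V_CC − I_C·R_C = 11 − 0.936×1.2 = 9.88 V > V_CE(sat), so the active-region assumption holds.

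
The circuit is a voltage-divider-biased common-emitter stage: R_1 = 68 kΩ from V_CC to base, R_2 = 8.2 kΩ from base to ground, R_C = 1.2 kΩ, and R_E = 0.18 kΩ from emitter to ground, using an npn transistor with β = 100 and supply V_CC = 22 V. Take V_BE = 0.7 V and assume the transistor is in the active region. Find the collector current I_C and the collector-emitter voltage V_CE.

Thevenize the base divider: V_Th = V_CC·R_2/(R_1+R_2) = 22×8.2/76.2 = 2.37 V, R_Th = R_1‖R_2 = 7.32 kΩ.
Base-emitter loop: V_Th = I_B·R_Th + V_BE + (β+1)I_B·R_E, so I_B = (2.37 − 0.7) / (7.32 + 101×0.18) = 0.0654 mA.
I_C = β·I_B = 100×0.0654 = 6.54 mA, and I_E = (β+1)I_B = 6.61 mA.
V_CE = V_CC − I_C·R_C − I_E·R_E = 22 − 6.54×1.2 − 6.61×0.18 = 13 V.
V_CE = 13 V > 0.2 V confirms active-region operation.

I_C ≈ 6.5 mA, V_CE ≈ 13 V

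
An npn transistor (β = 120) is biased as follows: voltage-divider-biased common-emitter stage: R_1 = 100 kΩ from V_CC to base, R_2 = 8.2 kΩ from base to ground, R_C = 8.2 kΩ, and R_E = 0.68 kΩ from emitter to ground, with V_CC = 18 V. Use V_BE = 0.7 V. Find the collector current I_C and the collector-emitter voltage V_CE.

Thevenize the base divider: V_Th = V_CC·R_2/(R_1+R_2) = 18×8.2/108 = 1.36 V, R_Th = R_1‖R_2 = 7.58 kΩ.
Base-emitter loop: V_Th = I_B·R_Th + V_BE + (β+1)I_B·R_E, so I_B = (1.36 − 0.7) / (7.58 + 121×0.68) = 0.00739 mA.
I_C = β·I_B = 120×0.00739 = 0.887 mA, and I_E = (β+1)I_B = 0.894 mA.
V_CE = V_CC − I_C·R_C − I_E·R_E = 18 − 0.887×8.2 − 0.894×0.68 = 10.1 V.
V_CE = 10.1 V > 0.2 V confirms active-region operation.

I_C ≈ 0.89 mA, V_CE ≈ 10 V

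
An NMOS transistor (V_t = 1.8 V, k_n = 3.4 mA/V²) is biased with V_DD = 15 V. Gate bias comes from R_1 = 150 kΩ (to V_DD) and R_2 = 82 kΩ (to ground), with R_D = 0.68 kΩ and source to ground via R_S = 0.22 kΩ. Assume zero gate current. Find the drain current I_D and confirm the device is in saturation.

V_G = V_DD·R_2/(R_1+R_2) = 15×82/232 = 5.3 V.
Assume saturation: I_D = (k_n/2)(V_GS − V_t)² with V_GS = V_G − I_D·R_S = 5.3 − 0.22·I_D.
Substituting gives 0.0823·I_D² − 3.62·I_D + 20.8 = 0, with roots I_D = 6.82 or 37.2 mA.
The root I_D = 37.2 mA gives V_GS = -2.88 V ≤ V_t, so take I_D = 6.82 mA.
Then V_GS = 3.8 V and V_DS = V_DD − I_D(R_D+R_S) = 15 − 6.82×0.9 = 8.87 V.
Saturation requires V_DS ≥ V_GS − V_t = 2 V; 8.87 ≥ 2 ✓.

I_D ≈ 6.8 mA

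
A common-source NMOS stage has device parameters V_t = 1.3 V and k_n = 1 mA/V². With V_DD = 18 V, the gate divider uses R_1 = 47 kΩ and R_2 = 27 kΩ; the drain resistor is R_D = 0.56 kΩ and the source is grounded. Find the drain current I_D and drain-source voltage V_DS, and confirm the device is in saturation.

I_D ≈ 14 mA, V_DS ≈ 10 V

V_G = V_DD·R_2/(R_1+R_2) = 18×27/74 = 6.57 V. With the source grounded, V_GS = V_G = 6.57 V.
Assume saturation: I_D = (k_n/2)(V_GS − V_t)² = (1/2)×(6.57 − 1.3)² = 0.5×5.27² = 13.9 mA.
V_DS = V_DD − I_D·R_D = 18 − 13.9×0.56 = 10.2 V.
Saturation requires V_DS ≥ V_GS − V_t = 5.27 V; 10.2 ≥ 5.27 ✓.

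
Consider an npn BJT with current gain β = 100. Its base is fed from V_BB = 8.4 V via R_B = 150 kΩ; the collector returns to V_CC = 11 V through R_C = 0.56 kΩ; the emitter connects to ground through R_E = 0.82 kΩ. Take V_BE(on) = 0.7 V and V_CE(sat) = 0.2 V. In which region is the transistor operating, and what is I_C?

active; I_C ≈ 3.3 mA

Assume active. Base-emitter loop: I_B = (V_BB − V_BE)/(R_B + (β+1)R_E) = (8.4 − 0.7)/(150 + 101×0.82) = 0.0331 mA.
I_C = β·I_B = 100×0.0331 = 3.31 mA.
V_CE = V_CC − I_C·R_C − I_E·R_E = 11 − 3.31×0.56 − 3.34×0.82 = 6.41 V > V_CE(sat), so the active-region assumption holds.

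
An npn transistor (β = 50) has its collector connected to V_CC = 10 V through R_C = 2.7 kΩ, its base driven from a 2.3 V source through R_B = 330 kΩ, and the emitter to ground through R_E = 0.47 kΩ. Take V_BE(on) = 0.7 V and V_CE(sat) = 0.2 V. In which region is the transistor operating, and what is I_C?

Assume active. Base-emitter loop: I_B = (V_BB − V_BE)/(R_B + (β+1)R_E) = (2.3 − 0.7)/(330 + 51×0.47) = 0.00452 mA.
I_C = β·I_B = 50×0.00452 = 0.226 mA.
V_CE = V_CC − I_C·R_C − I_E·R_E = 10 − 0.226×2.7 − 0.231×0.47 = 9.28 V > V_CE(sat), so the active-region assumption holds.

active; I_C ≈ 0.23 mA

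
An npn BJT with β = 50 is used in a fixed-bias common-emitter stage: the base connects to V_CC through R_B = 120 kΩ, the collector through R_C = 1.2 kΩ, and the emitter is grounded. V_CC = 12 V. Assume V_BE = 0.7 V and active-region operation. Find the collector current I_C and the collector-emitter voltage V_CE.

Base loop: V_CC = I_B·R_B + V_BE, so I_B = (12 − 0.7)/120 kΩ = 0.0942 mA.
In the active region I_C = β·I_B = 50 × 0.0942 = 4.71 mA.
Collector loop: V_CE = V_CC − I_C·R_C = 12 − 4.71×1.2 = 6.35 V.
Since V_CE = 6.35 V > V_CE(sat) ≈ 0.2 V, the transistor is in the active region as assumed.

I_C ≈ 4.7 mA, V_CE ≈ 6.3 V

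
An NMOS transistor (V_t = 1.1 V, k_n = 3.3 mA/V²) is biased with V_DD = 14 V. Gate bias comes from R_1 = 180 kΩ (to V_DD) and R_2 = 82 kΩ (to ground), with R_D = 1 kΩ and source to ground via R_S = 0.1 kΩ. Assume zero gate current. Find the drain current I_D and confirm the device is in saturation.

I_D ≈ 9.2 mA

V_G = V_DD·R_2/(R_1+R_2) = 14×82/262 = 4.38 V.
Assume saturation: I_D = (k_n/2)(V_GS − V_t)² with V_GS = V_G − I_D·R_S = 4.38 − 0.1·I_D.
Substituting gives 0.0165·I_D² − 2.08·I_D + 17.8 = 0, with roots I_D = 9.2 or 117 mA.
The root I_D = 117 mA gives V_GS = -7.32 V ≤ V_t, so take I_D = 9.2 mA.
Then V_GS = 3.46 V and V_DS = V_DD − I_D(R_D+R_S) = 14 − 9.2×1.1 = 3.88 V.
Saturation requires V_DS ≥ V_GS − V_t = 2.36 V; 3.88 ≥ 2.36 ✓.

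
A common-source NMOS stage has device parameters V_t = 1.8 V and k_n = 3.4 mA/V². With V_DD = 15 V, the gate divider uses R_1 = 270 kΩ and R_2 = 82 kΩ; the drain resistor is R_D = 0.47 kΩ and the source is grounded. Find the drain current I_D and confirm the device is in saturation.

I_D ≈ 4.9 mA

V_G = V_DD·R_2/(R_1+R_2) = 15×82/352 = 3.49 V. With the source grounded, V_GS = V_G = 3.49 V.
Assume saturation: I_D = (k_n/2)(V_GS − V_t)² = (3.4/2)×(3.49 − 1.8)² = 1.7×1.69² = 4.88 mA.
V_DS = V_DD − I_D·R_D = 15 − 4.88×0.47 = 12.7 V.
Saturation requires V_DS ≥ V_GS − V_t = 1.69 V; 12.7 ≥ 1.69 ✓.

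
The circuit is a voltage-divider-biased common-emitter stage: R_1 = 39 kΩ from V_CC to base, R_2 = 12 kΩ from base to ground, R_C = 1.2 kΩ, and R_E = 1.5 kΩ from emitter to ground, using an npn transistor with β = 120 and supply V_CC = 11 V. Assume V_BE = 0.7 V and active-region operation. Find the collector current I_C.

Thevenize the base divider: V_Th = V_CC·R_2/(R_1+R_2) = 11×12/51 = 2.59 V, R_Th = R_1‖R_2 = 9.18 kΩ.
Base-emitter loop: V_Th = I_B·R_Th + V_BE + (β+1)I_B·R_E, so I_B = (2.59 − 0.7) / (9.18 + 121×1.5) = 0.0099 mA.
I_C = β·I_B = 120×0.0099 = 1.19 mA, and I_E = (β+1)I_B = 1.2 mA.
V_CE = V_CC − I_C·R_C − I_E·R_E = 11 − 1.19×1.2 − 1.2×1.5 = 7.78 V.
V_CE = 7.78 V > 0.2 V confirms active-region operation.

I_C ≈ 1.2 mA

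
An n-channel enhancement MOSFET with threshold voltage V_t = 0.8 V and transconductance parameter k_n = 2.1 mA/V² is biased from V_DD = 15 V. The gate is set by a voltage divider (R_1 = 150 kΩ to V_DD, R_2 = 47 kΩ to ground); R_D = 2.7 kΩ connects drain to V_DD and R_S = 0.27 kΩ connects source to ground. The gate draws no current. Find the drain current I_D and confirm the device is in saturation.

I_D ≈ 3.5 mA

V_G = V_DD·R_2/(R_1+R_2) = 15×47/197 = 3.58 V.
Assume saturation: I_D = (k_n/2)(V_GS − V_t)² with V_GS = V_G − I_D·R_S = 3.58 − 0.27·I_D.
Substituting gives 0.0765·I_D² − 2.58·I_D + 8.11 = 0, with roots I_D = 3.51 or 30.1 mA.
The root I_D = 30.1 mA gives V_GS = -4.56 V ≤ V_t, so take I_D = 3.51 mA.
Then V_GS = 2.63 V and V_DS = V_DD − I_D(R_D+R_S) = 15 − 3.51×2.97 = 4.56 V.
Saturation requires V_DS ≥ V_GS − V_t = 1.83 V; 4.56 ≥ 1.83 ✓.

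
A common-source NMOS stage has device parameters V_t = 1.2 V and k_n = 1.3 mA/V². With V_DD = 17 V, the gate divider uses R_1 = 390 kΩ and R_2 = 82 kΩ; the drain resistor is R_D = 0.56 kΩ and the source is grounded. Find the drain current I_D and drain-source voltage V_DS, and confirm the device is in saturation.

V_G = V_DD·R_2/(R_1+R_2) = 17×82/472 = 2.95 V. With the source grounded, V_GS = V_G = 2.95 V.
Assume saturation: I_D = (k_n/2)(V_GS − V_t)² = (1.3/2)×(2.95 − 1.2)² = 0.65×1.75² = 2 mA.
V_DS = V_DD − I_D·R_D = 17 − 2×0.56 = 15.9 V.
Saturation requires V_DS ≥ V_GS − V_t = 1.75 V; 15.9 ≥ 1.75 ✓.

I_D ≈ 2 mA, V_DS ≈ 16 V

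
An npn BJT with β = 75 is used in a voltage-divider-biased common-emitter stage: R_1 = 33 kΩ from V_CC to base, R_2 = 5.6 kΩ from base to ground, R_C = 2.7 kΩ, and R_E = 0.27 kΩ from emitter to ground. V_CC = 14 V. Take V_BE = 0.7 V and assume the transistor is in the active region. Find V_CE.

V_CE ≈ 2.3 V

Thevenize the base divider: V_Th = V_CC·R_2/(R_1+R_2) = 14×5.6/38.6 = 2.03 V, R_Th = R_1‖R_2 = 4.79 kΩ.
Base-emitter loop: V_Th = I_B·R_Th + V_BE + (β+1)I_B·R_E, so I_B = (2.03 − 0.7) / (4.79 + 76×0.27) = 0.0526 mA.
I_C = β·I_B = 75×0.0526 = 3.94 mA, and I_E = (β+1)I_B = 4 mA.
V_CE = V_CC − I_C·R_C − I_E·R_E = 14 − 3.94×2.7 − 4×0.27 = 2.27 V.
V_CE = 2.27 V > 0.2 V confirms active-region operation.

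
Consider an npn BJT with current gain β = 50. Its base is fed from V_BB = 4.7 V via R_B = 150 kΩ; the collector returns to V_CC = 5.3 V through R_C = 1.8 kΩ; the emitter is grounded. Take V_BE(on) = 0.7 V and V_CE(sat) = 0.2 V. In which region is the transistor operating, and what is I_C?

Assume active. Base-emitter loop: I_B = (V_BB − V_BE)/R_B = (4.7 − 0.7)/150 = 0.0267 mA.
I_C = β·I_B = 50×0.0267 = 1.33 mA.
V_CE = V_CC − I_C·R_C = 5.3 − 1.33×1.8 = 2.9 V > V_CE(sat), so the active-region assumption holds.

active; I_C ≈ 1.3 mA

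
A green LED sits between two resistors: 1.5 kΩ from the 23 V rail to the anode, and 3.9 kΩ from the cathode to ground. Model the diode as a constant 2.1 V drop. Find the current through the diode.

The two resistors are in series with the diode, so KVL gives 23 = I·1.5 + 2.1 + I·3.9.
I = (23 − 2.1) / (1.5 + 3.9) kΩ = 20.9 / 5.4 = 3.87 mA.

I ≈ 3.9 mA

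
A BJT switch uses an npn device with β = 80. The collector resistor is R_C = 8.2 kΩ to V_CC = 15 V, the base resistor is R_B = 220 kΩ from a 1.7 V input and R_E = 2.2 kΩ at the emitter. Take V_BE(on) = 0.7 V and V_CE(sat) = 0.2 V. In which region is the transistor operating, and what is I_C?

Assume active. Base-emitter loop: I_B = (V_BB − V_BE)/(R_B + (β+1)R_E) = (1.7 − 0.7)/(220 + 81×2.2) = 0.00251 mA.
I_C = β·I_B = 80×0.00251 = 0.201 mA.
V_CE = V_CC − I_C·R_C − I_E·R_E = 15 − 0.201×8.2 − 0.203×2.2 = 12.9 V > V_CE(sat), so the active-region assumption holds.

active; I_C ≈ 0.2 mA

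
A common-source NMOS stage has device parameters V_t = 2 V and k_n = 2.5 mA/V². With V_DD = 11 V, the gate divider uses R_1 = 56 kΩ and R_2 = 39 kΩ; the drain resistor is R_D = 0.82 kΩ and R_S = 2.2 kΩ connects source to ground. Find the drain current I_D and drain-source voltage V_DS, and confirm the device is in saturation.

V_G = V_DD·R_2/(R_1+R_2) = 11×39/95 = 4.52 V.
Assume saturation: I_D = (k_n/2)(V_GS − V_t)² with V_GS = V_G − I_D·R_S = 4.52 − 2.2·I_D.
Substituting gives 6.05·I_D² − 14.8·I_D + 7.91 = 0, with roots I_D = 0.784 or 1.67 mA.
The root I_D = 1.67 mA gives V_GS = 0.845 V ≤ V_t, so take I_D = 0.784 mA.
Then V_GS = 2.79 V and V_DS = V_DD − I_D(R_D+R_S) = 11 − 0.784×3.02 = 8.63 V.
Saturation requires V_DS ≥ V_GS − V_t = 0.792 V; 8.63 ≥ 0.792 ✓.

I_D ≈ 0.78 mA, V_DS ≈ 8.6 V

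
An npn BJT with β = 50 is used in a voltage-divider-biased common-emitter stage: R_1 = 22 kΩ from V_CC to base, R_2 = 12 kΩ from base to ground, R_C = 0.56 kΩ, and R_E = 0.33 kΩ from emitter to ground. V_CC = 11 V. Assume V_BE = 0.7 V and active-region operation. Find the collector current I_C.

I_C ≈ 6.5 mA

Thevenize the base divider: V_Th = V_CC·R_2/(R_1+R_2) = 11×12/34 = 3.88 V, R_Th = R_1‖R_2 = 7.76 kΩ.
Base-emitter loop: V_Th = I_B·R_Th + V_BE + (β+1)I_B·R_E, so I_B = (3.88 − 0.7) / (7.76 + 51×0.33) = 0.129 mA.
I_C = β·I_B = 50×0.129 = 6.47 mA, and I_E = (β+1)I_B = 6.6 mA.
V_CE = V_CC − I_C·R_C − I_E·R_E = 11 − 6.47×0.56 − 6.6×0.33 = 5.2 V.
V_CE = 5.2 V > 0.2 V confirms active-region operation.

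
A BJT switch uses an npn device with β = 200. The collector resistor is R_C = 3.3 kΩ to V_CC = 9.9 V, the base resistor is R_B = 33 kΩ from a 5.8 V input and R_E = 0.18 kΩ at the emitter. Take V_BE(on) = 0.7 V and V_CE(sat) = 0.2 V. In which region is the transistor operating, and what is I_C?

saturation; I_C ≈ 2.8 mA

Assume active: I_B = (5.8 − 0.7)/(33 + 201×0.18) = 0.0737 mA, I_C = β·I_B = 14.7 mA.
Then V_CE = 9.9 − 14.7×3.3 − 14.8×0.18 = -41.4 V < 0.2 V — the active assumption fails.
Re-solve with V_CE = 0.2 V. KCL at the emitter: V_E/R_E = (V_BB−0.7−V_E)/R_B + (V_CC−0.2−V_E)/R_C, giving V_E = 0.525 V.
I_C = (V_CC − 0.2 − V_E)/R_C = (9.7 − 0.525)/3.3 = 2.78 mA.
Check: I_B = (5.1 − 0.525)/33 = 0.139 mA, and β·I_B = 27.7 mA > I_C, confirming saturation.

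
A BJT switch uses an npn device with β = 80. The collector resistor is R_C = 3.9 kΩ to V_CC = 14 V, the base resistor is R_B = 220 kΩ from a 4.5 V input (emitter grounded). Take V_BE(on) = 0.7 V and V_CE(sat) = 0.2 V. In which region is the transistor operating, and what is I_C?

active; I_C ≈ 1.4 mA

Assume active. Base-emitter loop: I_B = (V_BB − V_BE)/R_B = (4.5 − 0.7)/220 = 0.0173 mA.
I_C = β·I_B = 80×0.0173 = 1.38 mA.
V_CE = V_CC − I_C·R_C = 14 − 1.38×3.9 = 8.61 V > V_CE(sat), so the active-region assumption holds.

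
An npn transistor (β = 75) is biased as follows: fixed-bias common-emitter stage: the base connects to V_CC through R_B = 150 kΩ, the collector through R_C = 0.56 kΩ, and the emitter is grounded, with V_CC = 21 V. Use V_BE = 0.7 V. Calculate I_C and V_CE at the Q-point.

Base loop: V_CC = I_B·R_B + V_BE, so I_B = (21 − 0.7)/150 kΩ = 0.135 mA.
In the active region I_C = β·I_B = 75 × 0.135 = 10.2 mA.
Collector loop: V_CE = V_CC − I_C·R_C = 21 − 10.2×0.56 = 15.3 V.
Since V_CE = 15.3 V > V_CE(sat) ≈ 0.2 V, the transistor is in the active region as assumed.

I_C ≈ 10 mA, V_CE ≈ 15 V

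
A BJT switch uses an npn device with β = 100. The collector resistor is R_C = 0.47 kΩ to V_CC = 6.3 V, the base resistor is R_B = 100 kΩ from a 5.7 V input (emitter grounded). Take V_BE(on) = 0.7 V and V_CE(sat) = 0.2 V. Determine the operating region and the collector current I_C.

Assume active. Base-emitter loop: I_B = (V_BB − V_BE)/R_B = (5.7 − 0.7)/100 = 0.05 mA.
I_C = β·I_B = 100×0.05 = 5 mA.
V_CE = V_CC − I_C·R_C = 6.3 − 5×0.47 = 3.95 V > V_CE(sat), so the active-region assumption holds.

active; I_C ≈ 5 mA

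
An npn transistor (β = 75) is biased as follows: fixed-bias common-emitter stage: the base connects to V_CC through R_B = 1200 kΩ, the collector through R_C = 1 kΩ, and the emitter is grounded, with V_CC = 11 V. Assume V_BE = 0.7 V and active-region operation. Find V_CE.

Base loop: V_CC = I_B·R_B + V_BE, so I_B = (11 − 0.7)/1200 kΩ = 0.00858 mA.
In the active region I_C = β·I_B = 75 × 0.00858 = 0.644 mA.
Collector loop: V_CE = V_CC − I_C·R_C = 11 − 0.644×1 = 10.4 V.
Since V_CE = 10.4 V > V_CE(sat) ≈ 0.2 V, the transistor is in the active region as assumed.

V_CE ≈ 10 V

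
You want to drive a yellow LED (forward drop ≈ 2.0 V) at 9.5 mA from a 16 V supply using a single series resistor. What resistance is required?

The resistor drops V_S − V_D = 16 − 2.0 = 14 V at 9.5 mA.
R = 14 V / 9.5 mA = 1.47 kΩ.

R ≈ 1.5 kΩ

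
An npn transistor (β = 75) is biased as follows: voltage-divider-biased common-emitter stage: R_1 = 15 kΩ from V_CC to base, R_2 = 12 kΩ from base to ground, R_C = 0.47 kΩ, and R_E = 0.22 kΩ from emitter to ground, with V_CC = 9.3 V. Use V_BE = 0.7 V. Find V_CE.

V_CE ≈ 1.7 V

Thevenize the base divider: V_Th = V_CC·R_2/(R_1+R_2) = 9.3×12/27 = 4.13 V, R_Th = R_1‖R_2 = 6.67 kΩ.
Base-emitter loop: V_Th = I_B·R_Th + V_BE + (β+1)I_B·R_E, so I_B = (4.13 − 0.7) / (6.67 + 76×0.22) = 0.147 mA.
I_C = β·I_B = 75×0.147 = 11 mA, and I_E = (β+1)I_B = 11.2 mA.
V_CE = V_CC − I_C·R_C − I_E·R_E = 9.3 − 11×0.47 − 11.2×0.22 = 1.67 V.
V_CE = 1.67 V > 0.2 V confirms active-region operation.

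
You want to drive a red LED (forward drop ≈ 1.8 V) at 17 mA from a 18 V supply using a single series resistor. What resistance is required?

R ≈ 0.95 kΩ

The resistor drops V_S − V_D = 18 − 1.8 = 16.2 V at 17 mA.
R = 16.2 V / 17 mA = 0.953 kΩ.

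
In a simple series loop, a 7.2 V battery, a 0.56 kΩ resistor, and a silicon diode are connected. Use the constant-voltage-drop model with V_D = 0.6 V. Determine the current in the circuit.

KVL around the loop: 7.2 = V_D + I·R = 0.6 + I × 0.56 kΩ.
So I = (7.2 − 0.6) / 0.56 kΩ = 6.6 / 0.56 = 11.8 mA.

I ≈ 12 mA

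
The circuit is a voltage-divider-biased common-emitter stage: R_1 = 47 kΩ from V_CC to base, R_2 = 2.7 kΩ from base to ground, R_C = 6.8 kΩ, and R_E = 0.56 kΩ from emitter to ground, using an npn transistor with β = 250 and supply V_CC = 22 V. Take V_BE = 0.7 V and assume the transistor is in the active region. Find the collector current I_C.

I_C ≈ 0.86 mA

Thevenize the base divider: V_Th = V_CC·R_2/(R_1+R_2) = 22×2.7/49.7 = 1.2 V, R_Th = R_1‖R_2 = 2.55 kΩ.
Base-emitter loop: V_Th = I_B·R_Th + V_BE + (β+1)I_B·R_E, so I_B = (1.2 − 0.7) / (2.55 + 251×0.56) = 0.00346 mA.
I_C = β·I_B = 250×0.00346 = 0.865 mA, and I_E = (β+1)I_B = 0.868 mA.
V_CE = V_CC − I_C·R_C − I_E·R_E = 22 − 0.865×6.8 − 0.868×0.56 = 15.6 V.
V_CE = 15.6 V > 0.2 V confirms active-region operation.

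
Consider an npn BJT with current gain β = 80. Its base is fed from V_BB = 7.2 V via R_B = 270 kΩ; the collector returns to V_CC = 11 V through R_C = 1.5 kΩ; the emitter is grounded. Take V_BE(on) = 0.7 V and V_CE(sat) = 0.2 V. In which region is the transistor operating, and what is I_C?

active; I_C ≈ 1.9 mA

Assume active. Base-emitter loop: I_B = (V_BB − V_BE)/R_B = (7.2 − 0.7)/270 = 0.0241 mA.
I_C = β·I_B = 80×0.0241 = 1.93 mA.
V_CE = V_CC − I_C·R_C = 11 − 1.93×1.5 = 8.11 V > V_CE(sat), so the active-region assumption holds.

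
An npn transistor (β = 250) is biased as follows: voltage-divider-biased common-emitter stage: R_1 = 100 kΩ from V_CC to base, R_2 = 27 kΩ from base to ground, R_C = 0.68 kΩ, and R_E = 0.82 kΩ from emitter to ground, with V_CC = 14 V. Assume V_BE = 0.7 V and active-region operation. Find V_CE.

Thevenize the base divider: V_Th = V_CC·R_2/(R_1+R_2) = 14×27/127 = 2.98 V, R_Th = R_1‖R_2 = 21.3 kΩ.
Base-emitter loop: V_Th = I_B·R_Th + V_BE + (β+1)I_B·R_E, so I_B = (2.98 − 0.7) / (21.3 + 251×0.82) = 0.01 mA.
I_C = β·I_B = 250×0.01 = 2.51 mA, and I_E = (β+1)I_B = 2.52 mA.
V_CE = V_CC − I_C·R_C − I_E·R_E = 14 − 2.51×0.68 − 2.52×0.82 = 10.2 V.
V_CE = 10.2 V > 0.2 V confirms active-region operation.

V_CE ≈ 10 V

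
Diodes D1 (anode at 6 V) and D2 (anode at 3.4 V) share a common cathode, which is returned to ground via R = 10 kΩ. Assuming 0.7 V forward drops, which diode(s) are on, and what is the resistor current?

Only D1 conducts; I_R ≈ 0.53 mA

Assume both conduct. Then node N would need to be at both 6−0.7 = 5.3 V and 3.4−0.7 = 2.7 V, which is impossible.
Assume only D1 conducts: V_N = 6 − 0.7 = 5.3 V, so I_R = 5.3/10 = 0.53 mA.
Check D2: its anode-to-cathode voltage is 3.4 − 5.3 = -1.9 V < 0.7 V, so it is off. The assumption is consistent.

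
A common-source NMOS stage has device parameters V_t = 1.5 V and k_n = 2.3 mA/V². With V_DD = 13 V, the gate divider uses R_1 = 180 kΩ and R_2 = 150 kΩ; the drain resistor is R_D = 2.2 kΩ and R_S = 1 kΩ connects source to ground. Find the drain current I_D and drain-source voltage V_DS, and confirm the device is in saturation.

I_D ≈ 2.8 mA, V_DS ≈ 3.9 V

V_G = V_DD·R_2/(R_1+R_2) = 13×150/330 = 5.91 V.
Assume saturation: I_D = (k_n/2)(V_GS − V_t)² with V_GS = V_G − I_D·R_S = 5.91 − 1·I_D.
Substituting gives 1.15·I_D² − 11.1·I_D + 22.4 = 0, with roots I_D = 2.84 or 6.85 mA.
The root I_D = 6.85 mA gives V_GS = -0.941 V ≤ V_t, so take I_D = 2.84 mA.
Then V_GS = 3.07 V and V_DS = V_DD − I_D(R_D+R_S) = 13 − 2.84×3.2 = 3.92 V.
Saturation requires V_DS ≥ V_GS − V_t = 1.57 V; 3.92 ≥ 1.57 ✓.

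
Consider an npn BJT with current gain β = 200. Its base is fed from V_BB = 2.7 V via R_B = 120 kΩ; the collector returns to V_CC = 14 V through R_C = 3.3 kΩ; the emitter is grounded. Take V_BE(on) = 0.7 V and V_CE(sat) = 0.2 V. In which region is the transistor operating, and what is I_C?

Assume active. Base-emitter loop: I_B = (V_BB − V_BE)/R_B = (2.7 − 0.7)/120 = 0.0167 mA.
I_C = β·I_B = 200×0.0167 = 3.33 mA.
V_CE = V_CC − I_C·R_C = 14 − 3.33×3.3 = 3 V > V_CE(sat), so the active-region assumption holds.

active; I_C ≈ 3.3 mA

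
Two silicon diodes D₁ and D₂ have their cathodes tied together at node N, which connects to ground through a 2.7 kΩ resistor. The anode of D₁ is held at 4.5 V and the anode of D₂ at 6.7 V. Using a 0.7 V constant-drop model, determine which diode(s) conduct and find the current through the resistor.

Assume both conduct. Then node N would need to be at both 4.5−0.7 = 3.8 V and 6.7−0.7 = 6 V, which is impossible.
Assume only D₂ conducts: V_N = 6.7 − 0.7 = 6 V, so I_R = 6/2.7 = 2.22 mA.
Check D₁: its anode-to-cathode voltage is 4.5 − 6 = -1.5 V < 0.7 V, so it is off. The assumption is consistent.

Only D₂ conducts; I_R ≈ 2.2 mA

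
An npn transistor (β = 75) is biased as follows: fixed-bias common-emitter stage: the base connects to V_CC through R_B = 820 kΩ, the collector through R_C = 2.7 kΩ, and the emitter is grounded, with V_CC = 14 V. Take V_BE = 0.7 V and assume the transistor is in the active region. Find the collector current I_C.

I_C ≈ 1.2 mA

Base loop: V_CC = I_B·R_B + V_BE, so I_B = (14 − 0.7)/820 kΩ = 0.0162 mA.
In the active region I_C = β·I_B = 75 × 0.0162 = 1.22 mA.
Collector loop: V_CE = V_CC − I_C·R_C = 14 − 1.22×2.7 = 10.7 V.
Since V_CE = 10.7 V > V_CE(sat) ≈ 0.2 V, the transistor is in the active region as assumed.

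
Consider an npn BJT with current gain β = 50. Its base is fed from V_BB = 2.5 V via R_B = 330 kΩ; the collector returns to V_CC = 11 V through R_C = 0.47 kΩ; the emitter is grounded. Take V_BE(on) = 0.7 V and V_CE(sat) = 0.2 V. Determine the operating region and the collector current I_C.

Assume active. Base-emitter loop: I_B = (V_BB − V_BE)/R_B = (2.5 − 0.7)/330 = 0.00545 mA.
I_C = β·I_B = 50×0.00545 = 0.273 mA.
V_CE = V_CC − I_C·R_C = 11 − 0.273×0.47 = 10.9 V > V_CE(sat), so the active-region assumption holds.

active; I_C ≈ 0.27 mA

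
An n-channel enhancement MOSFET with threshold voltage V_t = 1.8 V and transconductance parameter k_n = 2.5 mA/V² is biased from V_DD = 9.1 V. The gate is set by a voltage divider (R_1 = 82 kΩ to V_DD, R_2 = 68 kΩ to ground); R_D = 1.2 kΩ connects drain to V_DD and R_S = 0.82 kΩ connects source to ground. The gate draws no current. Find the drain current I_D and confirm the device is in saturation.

V_G = V_DD·R_2/(R_1+R_2) = 9.1×68/150 = 4.13 V.
Assume saturation: I_D = (k_n/2)(V_GS − V_t)² with V_GS = V_G − I_D·R_S = 4.13 − 0.82·I_D.
Substituting gives 0.84·I_D² − 5.77·I_D + 6.76 = 0, with roots I_D = 1.5 or 5.36 mA.
The root I_D = 5.36 mA gives V_GS = -0.271 V ≤ V_t, so take I_D = 1.5 mA.
Then V_GS = 2.9 V and V_DS = V_DD − I_D(R_D+R_S) = 9.1 − 1.5×2.02 = 6.07 V.
Saturation requires V_DS ≥ V_GS − V_t = 1.1 V; 6.07 ≥ 1.1 ✓.

I_D ≈ 1.5 mA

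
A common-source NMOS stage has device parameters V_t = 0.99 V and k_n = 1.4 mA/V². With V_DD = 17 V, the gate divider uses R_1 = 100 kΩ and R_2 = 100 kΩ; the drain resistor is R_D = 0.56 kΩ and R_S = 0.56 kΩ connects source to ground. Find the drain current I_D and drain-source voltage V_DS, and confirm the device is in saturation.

I_D ≈ 7.5 mA, V_DS ≈ 8.5 V

V_G = V_DD·R_2/(R_1+R_2) = 17×100/200 = 8.5 V.
Assume saturation: I_D = (k_n/2)(V_GS − V_t)² with V_GS = V_G − I_D·R_S = 8.5 − 0.56·I_D.
Substituting gives 0.22·I_D² − 6.89·I_D + 39.5 = 0, with roots I_D = 7.55 or 23.8 mA.
The root I_D = 23.8 mA gives V_GS = -4.84 V ≤ V_t, so take I_D = 7.55 mA.
Then V_GS = 4.27 V and V_DS = V_DD − I_D(R_D+R_S) = 17 − 7.55×1.12 = 8.55 V.
Saturation requires V_DS ≥ V_GS − V_t = 3.28 V; 8.55 ≥ 3.28 ✓.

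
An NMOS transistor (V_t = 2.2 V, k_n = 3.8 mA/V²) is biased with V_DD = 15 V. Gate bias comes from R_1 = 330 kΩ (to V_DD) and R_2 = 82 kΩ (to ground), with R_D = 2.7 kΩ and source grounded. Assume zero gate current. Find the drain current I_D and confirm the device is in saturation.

I_D ≈ 1.2 mA

V_G = V_DD·R_2/(R_1+R_2) = 15×82/412 = 2.99 V. With the source grounded, V_GS = V_G = 2.99 V.
Assume saturation: I_D = (k_n/2)(V_GS − V_t)² = (3.8/2)×(2.99 − 2.2)² = 1.9×0.785² = 1.17 mA.
V_DS = V_DD − I_D·R_D = 15 − 1.17×2.7 = 11.8 V.
Saturation requires V_DS ≥ V_GS − V_t = 0.785 V; 11.8 ≥ 0.785 ✓.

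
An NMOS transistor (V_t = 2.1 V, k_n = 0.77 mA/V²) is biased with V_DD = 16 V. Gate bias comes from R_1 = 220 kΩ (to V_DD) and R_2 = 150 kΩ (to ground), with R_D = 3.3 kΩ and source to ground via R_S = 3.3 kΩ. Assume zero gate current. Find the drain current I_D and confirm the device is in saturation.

V_G = V_DD·R_2/(R_1+R_2) = 16×150/370 = 6.49 V.
Assume saturation: I_D = (k_n/2)(V_GS − V_t)² with V_GS = V_G − I_D·R_S = 6.49 − 3.3·I_D.
Substituting gives 4.19·I_D² − 12.1·I_D + 7.41 = 0, with roots I_D = 0.873 or 2.02 mA.
The root I_D = 2.02 mA gives V_GS = -0.193 V ≤ V_t, so take I_D = 0.873 mA.
Then V_GS = 3.61 V and V_DS = V_DD − I_D(R_D+R_S) = 16 − 0.873×6.6 = 10.2 V.
Saturation requires V_DS ≥ V_GS − V_t = 1.51 V; 10.2 ≥ 1.51 ✓.

I_D ≈ 0.87 mA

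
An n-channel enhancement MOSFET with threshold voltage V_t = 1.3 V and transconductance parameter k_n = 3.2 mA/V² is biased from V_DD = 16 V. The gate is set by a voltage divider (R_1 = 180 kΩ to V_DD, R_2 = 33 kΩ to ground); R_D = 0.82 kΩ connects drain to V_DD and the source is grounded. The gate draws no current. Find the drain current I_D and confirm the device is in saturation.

I_D ≈ 2.2 mA

V_G = V_DD·R_2/(R_1+R_2) = 16×33/213 = 2.48 V. With the source grounded, V_GS = V_G = 2.48 V.
Assume saturation: I_D = (k_n/2)(V_GS − V_t)² = (3.2/2)×(2.48 − 1.3)² = 1.6×1.18² = 2.22 mA.
V_DS = V_DD − I_D·R_D = 16 − 2.22×0.82 = 14.2 V.
Saturation requires V_DS ≥ V_GS − V_t = 1.18 V; 14.2 ≥ 1.18 ✓.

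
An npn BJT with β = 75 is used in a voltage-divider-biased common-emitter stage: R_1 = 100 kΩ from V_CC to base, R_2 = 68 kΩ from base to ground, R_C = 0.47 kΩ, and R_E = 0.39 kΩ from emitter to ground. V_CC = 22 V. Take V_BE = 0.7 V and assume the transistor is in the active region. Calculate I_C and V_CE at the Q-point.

I_C ≈ 8.8 mA, V_CE ≈ 14 V

Thevenize the base divider: V_Th = V_CC·R_2/(R_1+R_2) = 22×68/168 = 8.9 V, R_Th = R_1‖R_2 = 40.5 kΩ.
Base-emitter loop: V_Th = I_B·R_Th + V_BE + (β+1)I_B·R_E, so I_B = (8.9 − 0.7) / (40.5 + 76×0.39) = 0.117 mA.
I_C = β·I_B = 75×0.117 = 8.78 mA, and I_E = (β+1)I_B = 8.89 mA.
V_CE = V_CC − I_C·R_C − I_E·R_E = 22 − 8.78×0.47 − 8.89×0.39 = 14.4 V.
V_CE = 14.4 V > 0.2 V confirms active-region operation.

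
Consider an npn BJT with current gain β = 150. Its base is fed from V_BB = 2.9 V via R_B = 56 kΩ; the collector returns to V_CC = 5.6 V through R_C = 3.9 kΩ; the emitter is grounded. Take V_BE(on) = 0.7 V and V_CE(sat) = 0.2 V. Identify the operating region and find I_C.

Assume active: I_B = (2.9 − 0.7)/56 = 0.0393 mA, giving I_C = β·I_B = 5.89 mA.
But then V_CE = 5.6 − 5.89×3.9 = -17.4 V < V_CE(sat) = 0.2 V — impossible in the active region.
So the transistor is saturated. With V_CE = 0.2 V, I_C = (V_CC − 0.2)/R_C = 5.4/3.9 = 1.38 mA.
Check: β·I_B = 5.89 mA > I_C = 1.38 mA, confirming saturation.

saturation; I_C ≈ 1.4 mA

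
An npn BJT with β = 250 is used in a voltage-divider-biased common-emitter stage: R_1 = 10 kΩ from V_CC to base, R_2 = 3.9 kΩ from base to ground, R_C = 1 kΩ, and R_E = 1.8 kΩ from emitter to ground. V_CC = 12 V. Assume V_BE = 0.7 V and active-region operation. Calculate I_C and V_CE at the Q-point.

Thevenize the base divider: V_Th = V_CC·R_2/(R_1+R_2) = 12×3.9/13.9 = 3.37 V, R_Th = R_1‖R_2 = 2.81 kΩ.
Base-emitter loop: V_Th = I_B·R_Th + V_BE + (β+1)I_B·R_E, so I_B = (3.37 − 0.7) / (2.81 + 251×1.8) = 0.00587 mA.
I_C = β·I_B = 250×0.00587 = 1.47 mA, and I_E = (β+1)I_B = 1.47 mA.
V_CE = V_CC − I_C·R_C − I_E·R_E = 12 − 1.47×1 − 1.47×1.8 = 7.88 V.
V_CE = 7.88 V > 0.2 V confirms active-region operation.

I_C ≈ 1.5 mA, V_CE ≈ 7.9 V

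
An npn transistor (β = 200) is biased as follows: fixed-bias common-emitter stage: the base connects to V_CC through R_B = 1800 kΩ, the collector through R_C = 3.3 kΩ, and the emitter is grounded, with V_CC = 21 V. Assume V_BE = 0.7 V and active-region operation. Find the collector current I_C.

I_C ≈ 2.3 mA

Base loop: V_CC = I_B·R_B + V_BE, so I_B = (21 − 0.7)/1800 kΩ = 0.0113 mA.
In the active region I_C = β·I_B = 200 × 0.0113 = 2.26 mA.
Collector loop: V_CE = V_CC − I_C·R_C = 21 − 2.26×3.3 = 13.6 V.
Since V_CE = 13.6 V > V_CE(sat) ≈ 0.2 V, the transistor is in the active region as assumed.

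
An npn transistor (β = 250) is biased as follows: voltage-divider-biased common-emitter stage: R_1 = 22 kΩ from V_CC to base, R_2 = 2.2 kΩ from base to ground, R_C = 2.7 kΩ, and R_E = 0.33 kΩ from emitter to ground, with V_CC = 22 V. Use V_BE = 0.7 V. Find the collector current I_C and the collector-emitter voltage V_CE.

Thevenize the base divider: V_Th = V_CC·R_2/(R_1+R_2) = 22×2.2/24.2 = 2 V, R_Th = R_1‖R_2 = 2 kΩ.
Base-emitter loop: V_Th = I_B·R_Th + V_BE + (β+1)I_B·R_E, so I_B = (2 − 0.7) / (2 + 251×0.33) = 0.0153 mA.
I_C = β·I_B = 250×0.0153 = 3.83 mA, and I_E = (β+1)I_B = 3.85 mA.
V_CE = V_CC − I_C·R_C − I_E·R_E = 22 − 3.83×2.7 − 3.85×0.33 = 10.4 V.
V_CE = 10.4 V > 0.2 V confirms active-region operation.

I_C ≈ 3.8 mA, V_CE ≈ 10 V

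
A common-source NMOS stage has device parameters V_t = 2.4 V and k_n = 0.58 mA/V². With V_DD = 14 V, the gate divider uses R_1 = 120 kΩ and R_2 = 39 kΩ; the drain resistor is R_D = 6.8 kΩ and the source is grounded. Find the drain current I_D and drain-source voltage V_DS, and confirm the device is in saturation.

V_G = V_DD·R_2/(R_1+R_2) = 14×39/159 = 3.43 V. With the source grounded, V_GS = V_G = 3.43 V.
Assume saturation: I_D = (k_n/2)(V_GS − V_t)² = (0.58/2)×(3.43 − 2.4)² = 0.29×1.03² = 0.31 mA.
V_DS = V_DD − I_D·R_D = 14 − 0.31×6.8 = 11.9 V.
Saturation requires V_DS ≥ V_GS − V_t = 1.03 V; 11.9 ≥ 1.03 ✓.

I_D ≈ 0.31 mA, V_DS ≈ 12 V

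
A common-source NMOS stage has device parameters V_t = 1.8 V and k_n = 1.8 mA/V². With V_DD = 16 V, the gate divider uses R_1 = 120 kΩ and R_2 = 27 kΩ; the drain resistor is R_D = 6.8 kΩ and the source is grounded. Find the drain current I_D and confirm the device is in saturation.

I_D ≈ 1.2 mA

V_G = V_DD·R_2/(R_1+R_2) = 16×27/147 = 2.94 V. With the source grounded, V_GS = V_G = 2.94 V.
Assume saturation: I_D = (k_n/2)(V_GS − V_t)² = (1.8/2)×(2.94 − 1.8)² = 0.9×1.14² = 1.17 mA.
V_DS = V_DD − I_D·R_D = 16 − 1.17×6.8 = 8.06 V.
Saturation requires V_DS ≥ V_GS − V_t = 1.14 V; 8.06 ≥ 1.14 ✓.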